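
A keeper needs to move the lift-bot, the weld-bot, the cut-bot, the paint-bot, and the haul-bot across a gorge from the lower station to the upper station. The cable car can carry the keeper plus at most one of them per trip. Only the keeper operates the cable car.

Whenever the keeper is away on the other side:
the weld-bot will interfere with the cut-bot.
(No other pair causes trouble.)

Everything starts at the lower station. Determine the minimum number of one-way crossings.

9

Counting alone: the keeper can take at most 1 across per trip to the upper station, so moving all 5 needs at least 5 loaded trips out, with a return between consecutive ones — at least 9 crossings.
The plan below uses exactly 9 crossings, so it is optimal:
1. Keeper goes to the upper station with the weld-bot.  [the lower station: the cut-bot, the haul-bot, the lift-bot, the paint-bot | the upper station: the weld-bot]
2. Keeper goes back to the lower station alone.  [the lower station: the cut-bot, the haul-bot, the lift-bot, the paint-bot | the upper station: the weld-bot]
3. Keeper goes to the upper station with the lift-bot.  [the lower station: the cut-bot, the haul-bot, the paint-bot | the upper station: the lift-bot, the weld-bot]
4. Keeper goes back to the lower station alone.  [the lower station: the cut-bot, the haul-bot, the paint-bot | the upper station: the lift-bot, the weld-bot]
5. Keeper goes to the upper station with the paint-bot.  [the lower station: the cut-bot, the haul-bot | the upper station: the lift-bot, the paint-bot, the weld-bot]
6. Keeper goes back to the lower station alone.  [the lower station: the cut-bot, the haul-bot | the upper station: the lift-bot, the paint-bot, the weld-bot]
7. Keeper goes to the upper station with the haul-bot.  [the lower station: the cut-bot | the upper station: the haul-bot, the lift-bot, the paint-bot, the weld-bot]
8. Keeper goes back to the lower station alone.  [the lower station: the cut-bot | the upper station: the haul-bot, the lift-bot, the paint-bot, the weld-bot]
9. Keeper goes to the upper station with the cut-bot.  [the lower station: — | the upper station: the cut-bot, the haul-bot, the lift-bot, the paint-bot, the weld-bot]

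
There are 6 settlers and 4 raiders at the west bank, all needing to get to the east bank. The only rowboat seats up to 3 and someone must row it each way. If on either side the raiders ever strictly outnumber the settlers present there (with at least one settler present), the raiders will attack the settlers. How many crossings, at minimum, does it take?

9

Counting alone: each trip to the east bank takes at most 3 across and each return brings at least 1 back, so after t trips out (and t−1 returns) at most 3t − (t−1) of the 10 are across; that first reaches 10 at t = 5, so at least 9 crossings are needed.
The plan below uses exactly 9 crossings, so it is optimal:
1. 2 raiders → the east bank.  (the west bank: 6S 2R; the east bank: 0S 2R)
2. 1 raider ← the west bank.  (the west bank: 6S 3R; the east bank: 0S 1R)
3. 3 raiders → the east bank.  (the west bank: 6S 0R; the east bank: 0S 4R)
4. 1 raider ← the west bank.  (the west bank: 6S 1R; the east bank: 0S 3R)
5. 3 settlers → the east bank.  (the west bank: 3S 1R; the east bank: 3S 3R)
6. 1 raider ← the west bank.  (the west bank: 3S 2R; the east bank: 3S 2R)
7. 1 settler and 2 raiders → the east bank.  (the west bank: 2S 0R; the east bank: 4S 4R)
8. 1 raider ← the west bank.  (the west bank: 2S 1R; the east bank: 4S 3R)
9. 2 settlers and 1 raider → the east bank.  (the west bank: 0S 0R; the east bank: 6S 4R)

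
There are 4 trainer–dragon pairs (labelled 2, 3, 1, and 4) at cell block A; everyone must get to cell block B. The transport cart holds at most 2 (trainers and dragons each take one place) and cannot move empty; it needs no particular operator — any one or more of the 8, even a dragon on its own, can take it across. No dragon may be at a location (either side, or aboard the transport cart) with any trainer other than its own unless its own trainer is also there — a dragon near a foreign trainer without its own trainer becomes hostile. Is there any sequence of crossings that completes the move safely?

Following every safe sequence of crossings from the start, the most of the 8 that can be at cell block B as the transport cart arrives there on crossings 1, 3, 5 is 2, 3, 4 respectively; the best ever achieved is 4 of 8.
From crossing 7 on, no configuration arises that was not already reachable earlier: only 44 distinct safe configurations (who is on which side, and where the transport cart is) can ever be reached, none of them has everyone across, and every continuation just revisits them. So no valid plan exists.

No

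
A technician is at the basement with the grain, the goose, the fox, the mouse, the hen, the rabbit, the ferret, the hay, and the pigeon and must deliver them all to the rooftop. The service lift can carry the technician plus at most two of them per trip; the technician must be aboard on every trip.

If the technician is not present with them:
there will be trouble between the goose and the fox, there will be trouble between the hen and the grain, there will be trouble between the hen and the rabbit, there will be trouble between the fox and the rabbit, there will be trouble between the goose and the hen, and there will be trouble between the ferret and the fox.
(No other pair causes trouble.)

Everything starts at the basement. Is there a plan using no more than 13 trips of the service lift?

Yes

Yes — this plan uses 11 crossings (≤ 13):
1. Technician goes to the rooftop with the fox and the hen.  [the basement: the ferret, the goose, the grain, the hay, the mouse, the pigeon, the rabbit | the rooftop: the fox, the hen]
2. Technician goes back to the basement alone.  [the basement: the ferret, the goose, the grain, the hay, the mouse, the pigeon, the rabbit | the rooftop: the fox, the hen]
3. Technician goes to the rooftop with the grain.  [the basement: the ferret, the goose, the hay, the mouse, the pigeon, the rabbit | the rooftop: the fox, the grain, the hen]
4. Technician goes back to the basement with the hen.  [the basement: the ferret, the goose, the hay, the hen, the mouse, the pigeon, the rabbit | the rooftop: the fox, the grain]
5. Technician goes to the rooftop with the goose and the rabbit.  [the basement: the ferret, the hay, the hen, the mouse, the pigeon | the rooftop: the fox, the goose, the grain, the rabbit]
6. Technician goes back to the basement with the fox.  [the basement: the ferret, the fox, the hay, the hen, the mouse, the pigeon | the rooftop: the goose, the grain, the rabbit]
7. Technician goes to the rooftop with the ferret and the mouse.  [the basement: the fox, the hay, the hen, the pigeon | the rooftop: the ferret, the goose, the grain, the mouse, the rabbit]
8. Technician goes back to the basement alone.  [the basement: the fox, the hay, the hen, the pigeon | the rooftop: the ferret, the goose, the grain, the mouse, the rabbit]
9. Technician goes to the rooftop with the hay and the pigeon.  [the basement: the fox, the hen | the rooftop: the ferret, the goose, the grain, the hay, the mouse, the pigeon, the rabbit]
10. Technician goes back to the basement alone.  [the basement: the fox, the hen | the rooftop: the ferret, the goose, the grain, the hay, the mouse, the pigeon, the rabbit]
11. Technician goes to the rooftop with the fox and the hen.  [the basement: — | the rooftop: the ferret, the fox, the goose, the grain, the hay, the hen, the mouse, the pigeon, the rabbit]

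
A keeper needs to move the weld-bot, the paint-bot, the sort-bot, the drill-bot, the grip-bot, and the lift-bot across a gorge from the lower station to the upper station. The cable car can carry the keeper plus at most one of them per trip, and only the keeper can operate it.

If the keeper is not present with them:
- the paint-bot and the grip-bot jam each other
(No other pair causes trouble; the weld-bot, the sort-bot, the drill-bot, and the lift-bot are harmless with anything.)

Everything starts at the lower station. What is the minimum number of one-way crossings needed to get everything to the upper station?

11

Counting alone: the keeper can take at most 1 across per trip to the upper station, so moving all 6 needs at least 6 loaded trips out, with a return between consecutive ones — at least 11 crossings.
The plan below uses exactly 11 crossings, so it is optimal:
1. Keeper goes to the upper station with the paint-bot.
2. Keeper goes back to the lower station alone.
3. Keeper goes to the upper station with the weld-bot.
4. Keeper goes back to the lower station alone.
5. Keeper goes to the upper station with the sort-bot.
6. Keeper goes back to the lower station alone.
7. Keeper goes to the upper station with the drill-bot.
8. Keeper goes back to the lower station alone.
9. Keeper goes to the upper station with the lift-bot.
10. Keeper goes back to the lower station alone.
11. Keeper goes to the upper station with the grip-bot.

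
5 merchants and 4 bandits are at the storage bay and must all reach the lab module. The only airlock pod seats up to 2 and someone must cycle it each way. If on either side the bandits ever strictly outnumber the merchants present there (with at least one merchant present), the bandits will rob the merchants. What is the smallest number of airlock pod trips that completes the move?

Counting alone: each trip to the lab module takes at most 2 across and each return brings at least 1 back, so after t trips out (and t−1 returns) at most 2t − (t−1) of the 9 are across; that first reaches 9 at t = 8, so at least 15 crossings are needed.
The plan below uses exactly 15 crossings, so it is optimal:
1. 2 bandits → the lab module.  (the storage bay: 5M 2B; the lab module: 0M 2B)
2. 1 bandit ← the storage bay.  (the storage bay: 5M 3B; the lab module: 0M 1B)
3. 2 bandits → the lab module.  (the storage bay: 5M 1B; the lab module: 0M 3B)
4. 1 bandit ← the storage bay.  (the storage bay: 5M 2B; the lab module: 0M 2B)
5. 2 merchants → the lab module.  (the storage bay: 3M 2B; the lab module: 2M 2B)
6. 1 bandit ← the storage bay.  (the storage bay: 3M 3B; the lab module: 2M 1B)
7. 1 merchant and 1 bandit → the lab module.  (the storage bay: 2M 2B; the lab module: 3M 2B)
8. 1 merchant ← the storage bay.  (the storage bay: 3M 2B; the lab module: 2M 2B)
9. 1 merchant and 1 bandit → the lab module.  (the storage bay: 2M 1B; the lab module: 3M 3B)
10. 1 bandit ← the storage bay.  (the storage bay: 2M 2B; the lab module: 3M 2B)
11. 1 merchant and 1 bandit → the lab module.  (the storage bay: 1M 1B; the lab module: 4M 3B)
12. 1 merchant ← the storage bay.  (the storage bay: 2M 1B; the lab module: 3M 3B)
13. 1 merchant and 1 bandit → the lab module.  (the storage bay: 1M 0B; the lab module: 4M 4B)
14. 1 bandit ← the storage bay.  (the storage bay: 1M 1B; the lab module: 4M 3B)
15. 1 merchant and 1 bandit → the lab module.  (the storage bay: 0M 0B; the lab module: 5M 4B)

15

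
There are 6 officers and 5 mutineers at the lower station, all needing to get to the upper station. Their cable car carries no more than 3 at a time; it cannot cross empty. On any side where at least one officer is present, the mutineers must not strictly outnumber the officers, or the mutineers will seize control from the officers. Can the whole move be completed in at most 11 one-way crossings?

Yes

Yes — this plan uses 9 crossings (≤ 11):
1. 3 mutineers → the upper station.  (the lower station: 6O 2M; the upper station: 0O 3M)
2. 1 mutineer ← the lower station.  (the lower station: 6O 3M; the upper station: 0O 2M)
3. 3 officers → the upper station.  (the lower station: 3O 3M; the upper station: 3O 2M)
4. 1 officer ← the lower station.  (the lower station: 4O 3M; the upper station: 2O 2M)
5. 2 officers and 1 mutineer → the upper station.  (the lower station: 2O 2M; the upper station: 4O 3M)
6. 1 officer ← the lower station.  (the lower station: 3O 2M; the upper station: 3O 3M)
7. 2 officers and 1 mutineer → the upper station.  (the lower station: 1O 1M; the upper station: 5O 4M)
8. 1 officer ← the lower station.  (the lower station: 2O 1M; the upper station: 4O 4M)
9. 2 officers and 1 mutineer → the upper station.  (the lower station: 0O 0M; the upper station: 6O 5M)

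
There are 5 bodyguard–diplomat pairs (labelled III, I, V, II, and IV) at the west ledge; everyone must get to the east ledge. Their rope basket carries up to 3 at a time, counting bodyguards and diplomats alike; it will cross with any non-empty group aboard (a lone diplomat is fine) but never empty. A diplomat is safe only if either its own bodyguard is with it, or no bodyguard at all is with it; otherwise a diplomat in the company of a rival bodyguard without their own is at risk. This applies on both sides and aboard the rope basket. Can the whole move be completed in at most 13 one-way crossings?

Yes

Yes — this plan uses 11 crossings (≤ 13):
1. bodyguard III and diplomat III cross → the east ledge.
2. bodyguard III crosses ← the west ledge.
3. diplomat I, diplomat II, and diplomat V cross → the east ledge.
4. diplomat III crosses ← the west ledge.
5. bodyguard I, bodyguard II, and bodyguard V cross → the east ledge.
6. bodyguard I and diplomat I cross ← the west ledge.
7. bodyguard I, bodyguard III, and bodyguard IV cross → the east ledge.
8. diplomat V crosses ← the west ledge.
9. diplomat I and diplomat III cross → the east ledge.
10. diplomat III crosses ← the west ledge.
11. diplomat III, diplomat IV, and diplomat V cross → the east ledge.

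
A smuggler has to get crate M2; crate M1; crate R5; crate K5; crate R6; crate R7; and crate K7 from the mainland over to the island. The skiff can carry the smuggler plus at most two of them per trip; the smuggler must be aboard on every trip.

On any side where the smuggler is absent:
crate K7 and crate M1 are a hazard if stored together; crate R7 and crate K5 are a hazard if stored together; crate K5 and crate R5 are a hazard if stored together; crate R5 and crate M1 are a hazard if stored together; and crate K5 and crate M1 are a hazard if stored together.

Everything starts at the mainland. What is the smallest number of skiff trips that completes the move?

11

Counting alone: the smuggler can take at most 2 across per trip to the island, so moving all 7 needs at least 4 loaded trips out, with a return between consecutive ones — at least 7 crossings.
The safety rule pushes this higher. Following every safe sequence of crossings, the most of the 7 that can be at the island as the skiff arrives there on crossings 7, 9 is 5, 6 respectively — never all 7.
So no plan with fewer than 11 crossings exists, and this one achieves 11:
1. Smuggler goes to the island with crate K5 and crate M1.
2. Smuggler goes back to the mainland with crate M1.
3. Smuggler goes to the island with crate M1 and crate M2.
4. Smuggler goes back to the mainland with crate M1.
5. Smuggler goes to the island with crate M1 and crate R6.
6. Smuggler goes back to the mainland with crate M1.
7. Smuggler goes to the island with crate M1 and crate R7.
8. Smuggler goes back to the mainland with crate K5.
9. Smuggler goes to the island with crate K7 and crate R5.
10. Smuggler goes back to the mainland with crate M1.
11. Smuggler goes to the island with crate K5 and crate M1.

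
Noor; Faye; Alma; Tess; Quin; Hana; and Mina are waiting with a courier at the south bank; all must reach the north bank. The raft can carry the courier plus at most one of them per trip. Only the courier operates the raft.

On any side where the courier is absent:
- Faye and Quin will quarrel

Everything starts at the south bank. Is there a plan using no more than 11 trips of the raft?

Counting alone: the courier can take at most 1 across per trip to the north bank, so moving all 7 needs at least 7 loaded trips out, with a return between consecutive ones — at least 13 crossings.
Since 11 < 13, 11 crossings cannot be enough. (The shortest complete plan in fact takes 13:)
1. Courier goes to the north bank with Faye.  [the south bank: Alma, Hana, Mina, Noor, Quin, Tess | the north bank: Faye]
2. Courier goes back to the south bank alone.  [the south bank: Alma, Hana, Mina, Noor, Quin, Tess | the north bank: Faye]
3. Courier goes to the north bank with Noor.  [the south bank: Alma, Hana, Mina, Quin, Tess | the north bank: Faye, Noor]
4. Courier goes back to the south bank alone.  [the south bank: Alma, Hana, Mina, Quin, Tess | the north bank: Faye, Noor]
5. Courier goes to the north bank with Alma.  [the south bank: Hana, Mina, Quin, Tess | the north bank: Alma, Faye, Noor]
6. Courier goes back to the south bank alone.  [the south bank: Hana, Mina, Quin, Tess | the north bank: Alma, Faye, Noor]
7. Courier goes to the north bank with Tess.  [the south bank: Hana, Mina, Quin | the north bank: Alma, Faye, Noor, Tess]
8. Courier goes back to the south bank alone.  [the south bank: Hana, Mina, Quin | the north bank: Alma, Faye, Noor, Tess]
9. Courier goes to the north bank with Hana.  [the south bank: Mina, Quin | the north bank: Alma, Faye, Hana, Noor, Tess]
10. Courier goes back to the south bank alone.  [the south bank: Mina, Quin | the north bank: Alma, Faye, Hana, Noor, Tess]
11. Courier goes to the north bank with Mina.  [the south bank: Quin | the north bank: Alma, Faye, Hana, Mina, Noor, Tess]
12. Courier goes back to the south bank alone.  [the south bank: Quin | the north bank: Alma, Faye, Hana, Mina, Noor, Tess]
13. Courier goes to the north bank with Quin.  [the south bank: — | the north bank: Alma, Faye, Hana, Mina, Noor, Quin, Tess]

No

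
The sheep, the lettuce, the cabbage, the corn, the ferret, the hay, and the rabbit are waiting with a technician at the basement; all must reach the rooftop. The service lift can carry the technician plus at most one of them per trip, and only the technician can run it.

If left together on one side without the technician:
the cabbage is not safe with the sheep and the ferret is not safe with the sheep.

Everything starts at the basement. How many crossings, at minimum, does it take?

Counting alone: the technician can take at most 1 across per trip to the rooftop, so moving all 7 needs at least 7 loaded trips out, with a return between consecutive ones — at least 13 crossings.
The safety rule pushes this higher. Following every safe sequence of crossings, the most of the 7 that can be at the rooftop as the service lift arrives there on crossing 13 is 6 — never all 7.
So no plan with fewer than 15 crossings exists, and this one achieves 15:
1. Technician goes to the rooftop with the sheep.  [the basement: the cabbage, the corn, the ferret, the hay, the lettuce, the rabbit | the rooftop: the sheep]
2. Technician goes back to the basement alone.  [the basement: the cabbage, the corn, the ferret, the hay, the lettuce, the rabbit | the rooftop: the sheep]
3. Technician goes to the rooftop with the lettuce.  [the basement: the cabbage, the corn, the ferret, the hay, the rabbit | the rooftop: the lettuce, the sheep]
4. Technician goes back to the basement alone.  [the basement: the cabbage, the corn, the ferret, the hay, the rabbit | the rooftop: the lettuce, the sheep]
5. Technician goes to the rooftop with the cabbage.  [the basement: the corn, the ferret, the hay, the rabbit | the rooftop: the cabbage, the lettuce, the sheep]
6. Technician goes back to the basement with the sheep.  [the basement: the corn, the ferret, the hay, the rabbit, the sheep | the rooftop: the cabbage, the lettuce]
7. Technician goes to the rooftop with the ferret.  [the basement: the corn, the hay, the rabbit, the sheep | the rooftop: the cabbage, the ferret, the lettuce]
8. Technician goes back to the basement alone.  [the basement: the corn, the hay, the rabbit, the sheep | the rooftop: the cabbage, the ferret, the lettuce]
9. Technician goes to the rooftop with the corn.  [the basement: the hay, the rabbit, the sheep | the rooftop: the cabbage, the corn, the ferret, the lettuce]
10. Technician goes back to the basement alone.  [the basement: the hay, the rabbit, the sheep | the rooftop: the cabbage, the corn, the ferret, the lettuce]
11. Technician goes to the rooftop with the hay.  [the basement: the rabbit, the sheep | the rooftop: the cabbage, the corn, the ferret, the hay, the lettuce]
12. Technician goes back to the basement alone.  [the basement: the rabbit, the sheep | the rooftop: the cabbage, the corn, the ferret, the hay, the lettuce]
13. Technician goes to the rooftop with the rabbit.  [the basement: the sheep | the rooftop: the cabbage, the corn, the ferret, the hay, the lettuce, the rabbit]
14. Technician goes back to the basement alone.  [the basement: the sheep | the rooftop: the cabbage, the corn, the ferret, the hay, the lettuce, the rabbit]
15. Technician goes to the rooftop with the sheep.  [the basement: — | the rooftop: the cabbage, the corn, the ferret, the hay, the lettuce, the rabbit, the sheep]

15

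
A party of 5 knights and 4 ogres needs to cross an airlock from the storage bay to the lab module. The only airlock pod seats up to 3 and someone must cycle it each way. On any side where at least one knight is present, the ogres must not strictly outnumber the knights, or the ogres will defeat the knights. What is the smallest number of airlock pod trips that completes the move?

Counting alone: each trip to the lab module takes at most 3 across and each return brings at least 1 back, so after t trips out (and t−1 returns) at most 3t − (t−1) of the 9 are across; that first reaches 9 at t = 4, so at least 7 crossings are needed.
The plan below uses exactly 7 crossings, so it is optimal:
1. 3 ogres → the lab module.  (the storage bay: 5K 1O; the lab module: 0K 3O)
2. 1 ogre ← the storage bay.  (the storage bay: 5K 2O; the lab module: 0K 2O)
3. 3 knights → the lab module.  (the storage bay: 2K 2O; the lab module: 3K 2O)
4. 1 knight ← the storage bay.  (the storage bay: 3K 2O; the lab module: 2K 2O)
5. 2 knights and 1 ogre → the lab module.  (the storage bay: 1K 1O; the lab module: 4K 3O)
6. 1 knight ← the storage bay.  (the storage bay: 2K 1O; the lab module: 3K 3O)
7. 2 knights and 1 ogre → the lab module.  (the storage bay: 0K 0O; the lab module: 5K 4O)

7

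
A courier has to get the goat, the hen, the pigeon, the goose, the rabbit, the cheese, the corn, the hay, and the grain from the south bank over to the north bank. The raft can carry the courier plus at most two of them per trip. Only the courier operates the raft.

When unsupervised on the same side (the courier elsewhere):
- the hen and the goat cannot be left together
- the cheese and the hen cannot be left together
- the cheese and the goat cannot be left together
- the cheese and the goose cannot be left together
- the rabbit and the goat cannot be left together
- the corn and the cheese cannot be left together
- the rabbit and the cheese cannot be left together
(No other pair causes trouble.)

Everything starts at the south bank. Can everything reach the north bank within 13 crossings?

No

Counting alone: the courier can take at most 2 across per trip to the north bank, so moving all 9 needs at least 5 loaded trips out, with a return between consecutive ones — at least 9 crossings.
The safety rule pushes this higher. Following every safe sequence of crossings, the most of the 9 that can be at the north bank as the raft arrives there on crossings 9, 11, 13 is 6, 7, 8 respectively — never all 9.
So the move cannot be finished within 13 crossings. (The shortest complete plan takes 15:)
1. Courier goes to the north bank with the cheese and the goat.
2. Courier goes back to the south bank with the goat.
3. Courier goes to the north bank with the goat and the pigeon.
4. Courier goes back to the south bank with the goat.
5. Courier goes to the north bank with the goat and the goose.
6. Courier goes back to the south bank with the cheese.
7. Courier goes to the north bank with the cheese and the corn.
8. Courier goes back to the south bank with the cheese.
9. Courier goes to the north bank with the hen and the rabbit.
10. Courier goes back to the south bank with the goat.
11. Courier goes to the north bank with the goat and the hay.
12. Courier goes back to the south bank with the goat.
13. Courier goes to the north bank with the goat and the grain.
14. Courier goes back to the south bank with the goat.
15. Courier goes to the north bank with the cheese and the goat.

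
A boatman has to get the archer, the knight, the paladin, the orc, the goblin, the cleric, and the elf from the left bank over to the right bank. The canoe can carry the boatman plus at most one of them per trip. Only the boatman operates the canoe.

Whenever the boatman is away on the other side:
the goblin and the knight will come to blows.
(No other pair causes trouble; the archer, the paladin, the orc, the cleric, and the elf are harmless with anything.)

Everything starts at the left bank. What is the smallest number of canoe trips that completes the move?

13

Counting alone: the boatman can take at most 1 across per trip to the right bank, so moving all 7 needs at least 7 loaded trips out, with a return between consecutive ones — at least 13 crossings.
The plan below uses exactly 13 crossings, so it is optimal:
1. Boatman goes to the right bank with the knight.  [the left bank: the archer, the cleric, the elf, the goblin, the orc, the paladin | the right bank: the knight]
2. Boatman goes back to the left bank alone.  [the left bank: the archer, the cleric, the elf, the goblin, the orc, the paladin | the right bank: the knight]
3. Boatman goes to the right bank with the archer.  [the left bank: the cleric, the elf, the goblin, the orc, the paladin | the right bank: the archer, the knight]
4. Boatman goes back to the left bank alone.  [the left bank: the cleric, the elf, the goblin, the orc, the paladin | the right bank: the archer, the knight]
5. Boatman goes to the right bank with the paladin.  [the left bank: the cleric, the elf, the goblin, the orc | the right bank: the archer, the knight, the paladin]
6. Boatman goes back to the left bank alone.  [the left bank: the cleric, the elf, the goblin, the orc | the right bank: the archer, the knight, the paladin]
7. Boatman goes to the right bank with the orc.  [the left bank: the cleric, the elf, the goblin | the right bank: the archer, the knight, the orc, the paladin]
8. Boatman goes back to the left bank alone.  [the left bank: the cleric, the elf, the goblin | the right bank: the archer, the knight, the orc, the paladin]
9. Boatman goes to the right bank with the cleric.  [the left bank: the elf, the goblin | the right bank: the archer, the cleric, the knight, the orc, the paladin]
10. Boatman goes back to the left bank alone.  [the left bank: the elf, the goblin | the right bank: the archer, the cleric, the knight, the orc, the paladin]
11. Boatman goes to the right bank with the elf.  [the left bank: the goblin | the right bank: the archer, the cleric, the elf, the knight, the orc, the paladin]
12. Boatman goes back to the left bank alone.  [the left bank: the goblin | the right bank: the archer, the cleric, the elf, the knight, the orc, the paladin]
13. Boatman goes to the right bank with the goblin.  [the left bank: — | the right bank: the archer, the cleric, the elf, the goblin, the knight, the orc, the paladin]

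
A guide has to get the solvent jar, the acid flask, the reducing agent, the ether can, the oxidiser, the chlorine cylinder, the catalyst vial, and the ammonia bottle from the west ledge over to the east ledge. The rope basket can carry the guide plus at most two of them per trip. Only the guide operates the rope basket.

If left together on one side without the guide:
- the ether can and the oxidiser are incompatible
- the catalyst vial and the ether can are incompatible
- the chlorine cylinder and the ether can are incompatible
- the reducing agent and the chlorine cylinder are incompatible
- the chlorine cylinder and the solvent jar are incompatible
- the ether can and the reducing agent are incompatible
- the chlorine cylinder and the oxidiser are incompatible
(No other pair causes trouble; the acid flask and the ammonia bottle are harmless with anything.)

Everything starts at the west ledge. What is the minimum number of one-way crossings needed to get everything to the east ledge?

13

Counting alone: the guide can take at most 2 across per trip to the east ledge, so moving all 8 needs at least 4 loaded trips out, with a return between consecutive ones — at least 7 crossings.
The safety rule pushes this higher. Following every safe sequence of crossings, the most of the 8 that can be at the east ledge as the rope basket arrives there on crossings 7, 9, 11 is 5, 6, 7 respectively — never all 8.
So no plan with fewer than 13 crossings exists, and this one achieves 13:
1. Guide goes to the east ledge with the chlorine cylinder and the ether can.
2. Guide goes back to the west ledge with the ether can.
3. Guide goes to the east ledge with the ether can and the solvent jar.
4. Guide goes back to the west ledge with the chlorine cylinder.
5. Guide goes to the east ledge with the acid flask and the chlorine cylinder.
6. Guide goes back to the west ledge with the chlorine cylinder.
7. Guide goes to the east ledge with the oxidiser and the reducing agent.
8. Guide goes back to the west ledge with the ether can.
9. Guide goes to the east ledge with the catalyst vial and the ether can.
10. Guide goes back to the west ledge with the ether can.
11. Guide goes to the east ledge with the ammonia bottle and the ether can.
12. Guide goes back to the west ledge with the ether can.
13. Guide goes to the east ledge with the chlorine cylinder and the ether can.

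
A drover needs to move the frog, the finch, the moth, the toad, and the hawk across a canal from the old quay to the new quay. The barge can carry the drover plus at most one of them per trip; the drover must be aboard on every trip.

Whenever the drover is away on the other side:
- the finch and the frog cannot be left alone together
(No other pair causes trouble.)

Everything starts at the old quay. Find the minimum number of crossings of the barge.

9

Counting alone: the drover can take at most 1 across per trip to the new quay, so moving all 5 needs at least 5 loaded trips out, with a return between consecutive ones — at least 9 crossings.
The plan below uses exactly 9 crossings, so it is optimal:
1. Drover goes to the new quay with the frog.  [the old quay: the finch, the hawk, the moth, the toad | the new quay: the frog]
2. Drover goes back to the old quay alone.  [the old quay: the finch, the hawk, the moth, the toad | the new quay: the frog]
3. Drover goes to the new quay with the moth.  [the old quay: the finch, the hawk, the toad | the new quay: the frog, the moth]
4. Drover goes back to the old quay alone.  [the old quay: the finch, the hawk, the toad | the new quay: the frog, the moth]
5. Drover goes to the new quay with the toad.  [the old quay: the finch, the hawk | the new quay: the frog, the moth, the toad]
6. Drover goes back to the old quay alone.  [the old quay: the finch, the hawk | the new quay: the frog, the moth, the toad]
7. Drover goes to the new quay with the hawk.  [the old quay: the finch | the new quay: the frog, the hawk, the moth, the toad]
8. Drover goes back to the old quay alone.  [the old quay: the finch | the new quay: the frog, the hawk, the moth, the toad]
9. Drover goes to the new quay with the finch.  [the old quay: — | the new quay: the finch, the frog, the hawk, the moth, the toad]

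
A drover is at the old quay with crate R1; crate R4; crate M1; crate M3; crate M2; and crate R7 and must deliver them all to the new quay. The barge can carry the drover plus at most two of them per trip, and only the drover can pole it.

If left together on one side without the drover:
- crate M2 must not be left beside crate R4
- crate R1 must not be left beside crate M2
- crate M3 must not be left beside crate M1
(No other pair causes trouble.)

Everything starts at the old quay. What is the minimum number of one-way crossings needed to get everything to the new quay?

Counting alone: the drover can take at most 2 across per trip to the new quay, so moving all 6 needs at least 3 loaded trips out, with a return between consecutive ones — at least 5 crossings.
The safety rule pushes this higher. Following every safe sequence of crossings, the most of the 6 that can be at the new quay as the barge arrives there on crossing 5 is 5 — never all 6.
So no plan with fewer than 7 crossings exists, and this one achieves 7:
1. Drover goes to the new quay with crate M1 and crate M2.
2. Drover goes back to the old quay alone.
3. Drover goes to the new quay with crate R1.
4. Drover goes back to the old quay with crate M2.
5. Drover goes to the new quay with crate R4 and crate R7.
6. Drover goes back to the old quay alone.
7. Drover goes to the new quay with crate M2 and crate M3.

7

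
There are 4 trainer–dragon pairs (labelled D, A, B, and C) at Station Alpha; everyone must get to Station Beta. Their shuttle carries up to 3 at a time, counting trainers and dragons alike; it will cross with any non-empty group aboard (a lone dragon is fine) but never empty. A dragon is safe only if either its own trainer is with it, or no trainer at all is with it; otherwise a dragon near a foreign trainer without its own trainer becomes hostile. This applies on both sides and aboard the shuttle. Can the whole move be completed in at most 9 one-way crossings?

Yes — this plan uses 9 crossings (≤ 9):
1. dragon D and trainer D cross → Station Beta.
2. trainer D crosses ← Station Alpha.
3. dragon A, trainer A, and trainer D cross → Station Beta.
4. dragon D and trainer D cross ← Station Alpha.
5. trainer B, trainer C, and trainer D cross → Station Beta.
6. dragon A crosses ← Station Alpha.
7. dragon A and dragon D cross → Station Beta.
8. dragon D crosses ← Station Alpha.
9. dragon B, dragon C, and dragon D cross → Station Beta.

Yes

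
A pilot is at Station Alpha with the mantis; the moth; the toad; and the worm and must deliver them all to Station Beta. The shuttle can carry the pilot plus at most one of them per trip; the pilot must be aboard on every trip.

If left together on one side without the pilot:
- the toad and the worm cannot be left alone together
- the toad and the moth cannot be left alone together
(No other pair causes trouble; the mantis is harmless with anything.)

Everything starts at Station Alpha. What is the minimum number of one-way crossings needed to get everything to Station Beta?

9

Counting alone: the pilot can take at most 1 across per trip to Station Beta, so moving all 4 needs at least 4 loaded trips out, with a return between consecutive ones — at least 7 crossings.
The safety rule pushes this higher. Following every safe sequence of crossings, the most of the 4 that can be at Station Beta as the shuttle arrives there on crossing 7 is 3 — never all 4.
So no plan with fewer than 9 crossings exists, and this one achieves 9:
1. Pilot goes to Station Beta with the toad.
2. Pilot goes back to Station Alpha alone.
3. Pilot goes to Station Beta with the mantis.
4. Pilot goes back to Station Alpha alone.
5. Pilot goes to Station Beta with the moth.
6. Pilot goes back to Station Alpha with the toad.
7. Pilot goes to Station Beta with the worm.
8. Pilot goes back to Station Alpha alone.
9. Pilot goes to Station Beta with the toad.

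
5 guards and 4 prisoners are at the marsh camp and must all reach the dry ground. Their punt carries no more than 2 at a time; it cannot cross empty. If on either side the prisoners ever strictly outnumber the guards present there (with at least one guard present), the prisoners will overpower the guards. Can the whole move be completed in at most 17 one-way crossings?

Yes

Yes — this plan uses 15 crossings (≤ 17):
1. 2 prisoners → the dry ground.  (the marsh camp: 5G 2P; the dry ground: 0G 2P)
2. 1 prisoner ← the marsh camp.  (the marsh camp: 5G 3P; the dry ground: 0G 1P)
3. 2 prisoners → the dry ground.  (the marsh camp: 5G 1P; the dry ground: 0G 3P)
4. 1 prisoner ← the marsh camp.  (the marsh camp: 5G 2P; the dry ground: 0G 2P)
5. 2 guards → the dry ground.  (the marsh camp: 3G 2P; the dry ground: 2G 2P)
6. 1 prisoner ← the marsh camp.  (the marsh camp: 3G 3P; the dry ground: 2G 1P)
7. 1 guard and 1 prisoner → the dry ground.  (the marsh camp: 2G 2P; the dry ground: 3G 2P)
8. 1 guard ← the marsh camp.  (the marsh camp: 3G 2P; the dry ground: 2G 2P)
9. 1 guard and 1 prisoner → the dry ground.  (the marsh camp: 2G 1P; the dry ground: 3G 3P)
10. 1 prisoner ← the marsh camp.  (the marsh camp: 2G 2P; the dry ground: 3G 2P)
11. 1 guard and 1 prisoner → the dry ground.  (the marsh camp: 1G 1P; the dry ground: 4G 3P)
12. 1 guard ← the marsh camp.  (the marsh camp: 2G 1P; the dry ground: 3G 3P)
13. 1 guard and 1 prisoner → the dry ground.  (the marsh camp: 1G 0P; the dry ground: 4G 4P)
14. 1 prisoner ← the marsh camp.  (the marsh camp: 1G 1P; the dry ground: 4G 3P)
15. 1 guard and 1 prisoner → the dry ground.  (the marsh camp: 0G 0P; the dry ground: 5G 4P)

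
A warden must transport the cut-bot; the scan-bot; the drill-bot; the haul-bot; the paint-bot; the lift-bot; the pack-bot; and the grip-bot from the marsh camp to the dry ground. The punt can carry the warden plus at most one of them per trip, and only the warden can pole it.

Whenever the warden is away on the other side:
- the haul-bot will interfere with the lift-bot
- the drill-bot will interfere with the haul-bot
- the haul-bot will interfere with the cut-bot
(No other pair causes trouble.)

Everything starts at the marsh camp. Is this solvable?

Following every safe sequence of crossings from the start, the most of the 8 that can be at the dry ground as the punt arrives there on crossings 1, 3, 5, 7, 9, 11 is 1, 2, 3, 4, 5, 6 respectively; the best ever achieved is 6 of 8.
From crossing 13 on, no configuration arises that was not already reachable earlier: only 144 distinct safe configurations (who is on which side, and where the punt is) can ever be reached, none of them has everyone across, and every continuation just revisits them. So no valid plan exists.

No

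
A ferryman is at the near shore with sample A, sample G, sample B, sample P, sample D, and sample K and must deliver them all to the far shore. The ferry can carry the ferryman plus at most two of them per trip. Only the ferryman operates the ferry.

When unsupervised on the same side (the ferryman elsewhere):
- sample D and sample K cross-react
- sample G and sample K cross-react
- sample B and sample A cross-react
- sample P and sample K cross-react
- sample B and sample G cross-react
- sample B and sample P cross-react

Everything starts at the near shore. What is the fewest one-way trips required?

Counting alone: the ferryman can take at most 2 across per trip to the far shore, so moving all 6 needs at least 3 loaded trips out, with a return between consecutive ones — at least 5 crossings.
The safety rule pushes this higher. Following every safe sequence of crossings, the most of the 6 that can be at the far shore as the ferry arrives there on crossing 5 is 4 — never all 6.
So no plan with fewer than 7 crossings exists, and this one achieves 7:
1. Ferryman goes to the far shore with sample B and sample K.  [the near shore: sample A, sample D, sample G, sample P | the far shore: sample B, sample K]
2. Ferryman goes back to the near shore alone.  [the near shore: sample A, sample D, sample G, sample P | the far shore: sample B, sample K]
3. Ferryman goes to the far shore with sample A and sample G.  [the near shore: sample D, sample P | the far shore: sample A, sample B, sample G, sample K]
4. Ferryman goes back to the near shore with sample B and sample K.  [the near shore: sample B, sample D, sample K, sample P | the far shore: sample A, sample G]
5. Ferryman goes to the far shore with sample D and sample P.  [the near shore: sample B, sample K | the far shore: sample A, sample D, sample G, sample P]
6. Ferryman goes back to the near shore alone.  [the near shore: sample B, sample K | the far shore: sample A, sample D, sample G, sample P]
7. Ferryman goes to the far shore with sample B and sample K.  [the near shore: — | the far shore: sample A, sample B, sample D, sample G, sample K, sample P]

7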